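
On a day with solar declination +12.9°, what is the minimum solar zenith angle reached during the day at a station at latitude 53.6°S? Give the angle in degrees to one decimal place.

At local solar noon the hour angle is zero, so the zenith angle is |φ − δ| = |-53.6° − (12.9°)| = 66.5°.

66.5°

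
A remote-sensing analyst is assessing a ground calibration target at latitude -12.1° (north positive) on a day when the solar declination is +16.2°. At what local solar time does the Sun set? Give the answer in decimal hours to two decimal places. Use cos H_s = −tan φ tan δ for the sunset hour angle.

17.76 h

−tan φ tan δ = −(-0.2144)(0.2905) = 0.0623; H_s = arccos(0.0623) = 86.43°.
Sunset is at 12 + H_s/15 = 12 + 5.762 = 17.762 h local solar time.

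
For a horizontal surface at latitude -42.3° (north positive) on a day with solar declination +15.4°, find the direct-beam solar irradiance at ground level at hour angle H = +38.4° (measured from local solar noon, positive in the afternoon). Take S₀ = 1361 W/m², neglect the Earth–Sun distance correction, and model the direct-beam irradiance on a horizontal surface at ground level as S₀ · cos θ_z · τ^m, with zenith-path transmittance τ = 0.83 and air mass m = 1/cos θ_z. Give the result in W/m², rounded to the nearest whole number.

cos θ_z = sin φ sin δ + cos φ cos δ cos H = (-0.6730)(0.2656) + (0.7396)(0.9641)(0.7837) = 0.3801.
Air mass m = 1/cos θ_z = 1/0.3801 = 2.631; τ^m = 0.83^2.631 = 0.6125.
Surface direct beam = 1361 × 0.3801 × 0.6125 = 316.86 W/m².

317 W/m²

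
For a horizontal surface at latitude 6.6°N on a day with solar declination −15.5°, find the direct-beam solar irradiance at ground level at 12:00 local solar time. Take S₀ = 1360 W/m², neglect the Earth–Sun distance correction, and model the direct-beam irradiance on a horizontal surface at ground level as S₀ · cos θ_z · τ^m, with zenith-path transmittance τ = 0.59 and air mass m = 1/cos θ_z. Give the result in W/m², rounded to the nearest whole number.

Hour angle H = 15° × (12 − 12) = 0.00°.
With φ = 6.6°, δ = -15.5°, H = 0.00°: sin φ sin δ = -0.0307, cos φ cos δ cos H = 0.9572, so cos θ_z = 0.9265.
Air mass m = 1/cos θ_z = 1/0.9265 = 1.079; τ^m = 0.59^1.079 = 0.5659.
Surface direct beam = 1360 × 0.9265 × 0.5659 = 713.06 W/m².

713 W/m²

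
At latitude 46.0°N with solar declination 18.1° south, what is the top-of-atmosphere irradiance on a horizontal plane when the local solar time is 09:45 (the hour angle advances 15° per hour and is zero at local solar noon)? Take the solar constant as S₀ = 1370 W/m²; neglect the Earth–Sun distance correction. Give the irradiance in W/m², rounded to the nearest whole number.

446 W/m²

Hour angle H = 15° × (9.75 − 12) = -33.75°.
With φ = 46.0°, δ = -18.1°, H = -33.75°: sin φ sin δ = -0.2235, cos φ cos δ cos H = 0.5490, so cos θ_z = 0.3255.
Top-of-atmosphere irradiance = S₀ cos θ_z = 1370 × 0.3255 = 445.94 W/m².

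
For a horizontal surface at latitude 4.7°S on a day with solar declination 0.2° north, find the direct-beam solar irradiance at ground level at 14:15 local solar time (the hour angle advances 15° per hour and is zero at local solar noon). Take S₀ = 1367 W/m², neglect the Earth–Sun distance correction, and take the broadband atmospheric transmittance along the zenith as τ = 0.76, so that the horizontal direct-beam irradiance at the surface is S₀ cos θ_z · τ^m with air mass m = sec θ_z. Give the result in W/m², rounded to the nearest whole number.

Hour angle H = 15° × (14.25 − 12) = 33.75°.
cos θ_z = sin φ sin δ + cos φ cos δ cos H = (-0.0819)(0.0035) + (0.9966)(1.0000)(0.8315) = 0.8284.
Air mass m = 1/cos θ_z = 1/0.8284 = 1.207; τ^m = 0.76^1.207 = 0.7180.
Surface direct beam = 1367 × 0.8284 × 0.7180 = 813.08 W/m².

813 W/m²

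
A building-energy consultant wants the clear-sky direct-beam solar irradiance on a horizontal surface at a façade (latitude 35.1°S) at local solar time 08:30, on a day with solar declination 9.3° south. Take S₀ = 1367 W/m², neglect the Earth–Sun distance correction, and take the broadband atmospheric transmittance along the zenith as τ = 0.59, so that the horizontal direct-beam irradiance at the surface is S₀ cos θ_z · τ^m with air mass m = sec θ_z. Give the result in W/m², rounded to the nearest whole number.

324 W/m²

Hour angle H = 15° × (8.5 − 12) = -52.50°.
cos θ_z = sin φ sin δ + cos φ cos δ cos H = (-0.5750)(-0.1616) + (0.8181)(0.9869)(0.6088) = 0.5845.
Air mass m = 1/cos θ_z = 1/0.5845 = 1.711; τ^m = 0.59^1.711 = 0.4054.
Surface direct beam = 1367 × 0.5845 × 0.4054 = 323.92 W/m².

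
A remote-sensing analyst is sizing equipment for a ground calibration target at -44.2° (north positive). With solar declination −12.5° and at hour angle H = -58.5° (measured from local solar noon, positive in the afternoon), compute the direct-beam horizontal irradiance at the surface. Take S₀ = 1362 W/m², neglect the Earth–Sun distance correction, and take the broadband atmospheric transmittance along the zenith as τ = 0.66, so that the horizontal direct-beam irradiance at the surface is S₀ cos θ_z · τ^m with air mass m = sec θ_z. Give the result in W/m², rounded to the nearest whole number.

cos θ_z = sin(-44.2°) sin(-12.5°) + cos(-44.2°) cos(-12.5°) cos(-58.50°) = 0.1509 + 0.3657 = 0.5166.
Air mass m = 1/cos θ_z = 1/0.5166 = 1.936; τ^m = 0.66^1.936 = 0.4473.
Surface direct beam = 1362 × 0.5166 × 0.4473 = 314.72 W/m².

315 W/m²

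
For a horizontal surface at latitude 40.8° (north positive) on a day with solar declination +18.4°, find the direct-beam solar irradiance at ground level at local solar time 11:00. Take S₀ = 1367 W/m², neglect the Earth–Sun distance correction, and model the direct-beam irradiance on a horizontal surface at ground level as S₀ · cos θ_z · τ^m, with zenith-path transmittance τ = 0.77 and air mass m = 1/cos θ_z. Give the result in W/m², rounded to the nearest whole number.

Hour angle H = 15° × (11 − 12) = -15.00°.
cos θ_z = sin φ sin δ + cos φ cos δ cos H = (0.6534)(0.3156) + (0.7570)(0.9489)(0.9659) = 0.9000.
Air mass m = 1/cos θ_z = 1/0.9000 = 1.111; τ^m = 0.77^1.111 = 0.7480.
Surface direct beam = 1367 × 0.9000 × 0.7480 = 920.26 W/m².

920 W/m²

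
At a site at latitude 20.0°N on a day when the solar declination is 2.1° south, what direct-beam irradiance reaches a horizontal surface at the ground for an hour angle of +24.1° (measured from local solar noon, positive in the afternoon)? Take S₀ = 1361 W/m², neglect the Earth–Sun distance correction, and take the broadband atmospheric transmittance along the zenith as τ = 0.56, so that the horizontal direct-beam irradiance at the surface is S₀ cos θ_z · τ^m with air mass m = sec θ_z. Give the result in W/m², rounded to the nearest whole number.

579 W/m²

With φ = 20.0°, δ = -2.1°, H = 24.10°: sin φ sin δ = -0.0125, cos φ cos δ cos H = 0.8572, so cos θ_z = 0.8447.
Air mass m = 1/cos θ_z = 1/0.8447 = 1.184; τ^m = 0.56^1.184 = 0.5033.
Surface direct beam = 1361 × 0.8447 × 0.5033 = 578.61 W/m².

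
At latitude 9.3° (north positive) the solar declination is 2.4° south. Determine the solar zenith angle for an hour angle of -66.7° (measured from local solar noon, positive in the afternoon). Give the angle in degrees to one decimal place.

cos θ_z = sin(9.3°) sin(-2.4°) + cos(9.3°) cos(-2.4°) cos(-66.70°) = -0.0068 + 0.3900 = 0.3832.
θ_z = arccos(0.3832) = 67.47°.

67.5°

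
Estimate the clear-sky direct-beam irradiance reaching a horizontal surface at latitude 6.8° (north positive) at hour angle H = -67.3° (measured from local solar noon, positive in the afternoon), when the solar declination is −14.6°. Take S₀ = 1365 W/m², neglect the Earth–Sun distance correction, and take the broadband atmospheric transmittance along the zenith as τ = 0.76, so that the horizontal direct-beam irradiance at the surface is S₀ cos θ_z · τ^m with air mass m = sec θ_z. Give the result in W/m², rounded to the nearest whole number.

With φ = 6.8°, δ = -14.6°, H = -67.30°: sin φ sin δ = -0.0298, cos φ cos δ cos H = 0.3708, so cos θ_z = 0.3410.
Air mass m = 1/cos θ_z = 1/0.3410 = 2.933; τ^m = 0.76^2.933 = 0.4471.
Surface direct beam = 1365 × 0.3410 × 0.4471 = 208.11 W/m².

208 W/m²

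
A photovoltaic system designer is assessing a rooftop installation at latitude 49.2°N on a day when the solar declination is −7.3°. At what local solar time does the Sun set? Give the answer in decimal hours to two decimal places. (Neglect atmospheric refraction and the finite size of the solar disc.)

The sunset hour angle satisfies cos H_s = −tan φ tan δ = 0.1484, giving H_s = 81.47°.
Sunset is at 12 + H_s/15 = 12 + 5.431 = 17.431 h local solar time.

17.43 h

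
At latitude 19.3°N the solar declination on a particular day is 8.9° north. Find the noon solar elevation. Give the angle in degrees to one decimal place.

79.6°

At local solar noon the hour angle is zero, so the elevation is 90° − |φ − δ| = 90° − |19.3° − (8.9°)| = 90° − 10.4° = 79.6°.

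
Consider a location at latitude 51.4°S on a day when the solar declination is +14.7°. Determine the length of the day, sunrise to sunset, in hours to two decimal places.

9.44 hours

−tan φ tan δ = −(-1.2527)(0.2623) = 0.3286; H_s = arccos(0.3286) = 70.82°.
Day length = 2 H_s / 15° h⁻¹ = 141.64° / 15 = 9.443 h.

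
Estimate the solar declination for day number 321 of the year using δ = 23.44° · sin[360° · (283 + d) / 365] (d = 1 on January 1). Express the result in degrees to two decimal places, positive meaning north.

360 × (283 + 321) / 365 = 595.726°; sin(595.726°) = -0.8264.
δ = 23.44 × -0.8264 = -19.371° ≈ -19.37°.

-19.37°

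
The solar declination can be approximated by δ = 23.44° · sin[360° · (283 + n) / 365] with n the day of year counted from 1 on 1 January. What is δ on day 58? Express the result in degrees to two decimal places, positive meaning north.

360 × (283 + 58) / 365 = 336.329°; sin(336.329°) = -0.4015.
δ = 23.44 × -0.4015 = -9.411° ≈ -9.41°.

-9.41°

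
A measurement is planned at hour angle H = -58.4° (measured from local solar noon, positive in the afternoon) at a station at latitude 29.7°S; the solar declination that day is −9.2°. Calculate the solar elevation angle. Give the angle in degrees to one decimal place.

cos θ_z = sin(-29.7°) sin(-9.2°) + cos(-29.7°) cos(-9.2°) cos(-58.40°) = 0.0792 + 0.4493 = 0.5285.
θ_z = arccos(0.5285) = 58.10°, so the elevation is 90° − 58.10° = 31.90°.

31.9°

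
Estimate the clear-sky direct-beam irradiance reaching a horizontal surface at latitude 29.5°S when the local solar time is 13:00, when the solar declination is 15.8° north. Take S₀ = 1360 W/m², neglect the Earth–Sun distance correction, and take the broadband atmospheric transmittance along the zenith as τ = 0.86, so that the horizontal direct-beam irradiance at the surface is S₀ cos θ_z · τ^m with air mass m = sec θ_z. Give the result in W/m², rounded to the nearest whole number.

Hour angle H = 15° × (13 − 12) = 15.00°.
cos θ_z = sin(-29.5°) sin(15.8°) + cos(-29.5°) cos(15.8°) cos(15.00°) = -0.1341 + 0.8089 = 0.6748.
Air mass m = 1/cos θ_z = 1/0.6748 = 1.482; τ^m = 0.86^1.482 = 0.7997.
Surface direct beam = 1360 × 0.6748 × 0.7997 = 733.91 W/m².

734 W/m²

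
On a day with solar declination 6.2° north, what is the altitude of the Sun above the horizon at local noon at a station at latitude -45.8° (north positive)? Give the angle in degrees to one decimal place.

38.0°

At local solar noon the hour angle is zero, so the elevation is 90° − |φ − δ| = 90° − |-45.8° − (6.2°)| = 90° − 52.0° = 38.0°.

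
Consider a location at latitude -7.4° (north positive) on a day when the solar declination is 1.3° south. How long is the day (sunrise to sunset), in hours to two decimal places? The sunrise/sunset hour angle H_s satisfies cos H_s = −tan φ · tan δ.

12.02 hours

The sunset hour angle satisfies cos H_s = −tan φ tan δ = -0.0029, giving H_s = 90.17°.
Day length = 2 H_s / 15° h⁻¹ = 180.34° / 15 = 12.023 h.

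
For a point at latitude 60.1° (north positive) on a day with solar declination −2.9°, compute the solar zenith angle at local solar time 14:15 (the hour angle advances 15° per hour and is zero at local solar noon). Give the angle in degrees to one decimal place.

68.3°

Hour angle H = 15° × (14.25 − 12) = 33.75°.
cos θ_z = sin φ sin δ + cos φ cos δ cos H = (0.8669)(-0.0506) + (0.4985)(0.9987)(0.8315) = 0.3701.
θ_z = arccos(0.3701) = 68.28°.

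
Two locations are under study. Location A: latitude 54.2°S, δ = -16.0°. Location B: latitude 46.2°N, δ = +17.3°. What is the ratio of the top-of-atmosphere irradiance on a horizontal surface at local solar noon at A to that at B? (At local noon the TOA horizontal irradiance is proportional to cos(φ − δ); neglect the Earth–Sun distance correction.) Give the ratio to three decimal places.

A: cos θ_z = cos(-54.2° − (-16.0°)) = 0.7859.
B: cos θ_z = cos(46.2° − (17.3°)) = 0.8755.
Ratio A/B = 0.7859 / 0.8755 = 0.8977.

0.898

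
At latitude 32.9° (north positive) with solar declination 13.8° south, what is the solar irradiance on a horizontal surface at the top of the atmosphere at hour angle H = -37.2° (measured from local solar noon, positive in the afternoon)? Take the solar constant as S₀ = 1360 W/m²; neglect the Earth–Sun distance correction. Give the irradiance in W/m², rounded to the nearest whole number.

With φ = 32.9°, δ = -13.8°, H = -37.20°: sin φ sin δ = -0.1296, cos φ cos δ cos H = 0.6495, so cos θ_z = 0.5199.
Top-of-atmosphere irradiance = S₀ cos θ_z = 1360 × 0.5199 = 707.06 W/m².

707 W/m²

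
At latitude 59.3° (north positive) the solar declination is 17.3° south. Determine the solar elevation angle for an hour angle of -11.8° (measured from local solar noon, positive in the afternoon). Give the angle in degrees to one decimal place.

12.8°

cos θ_z = sin φ sin δ + cos φ cos δ cos H = (0.8599)(-0.2974) + (0.5105)(0.9548)(0.9789) = 0.2214.
θ_z = arccos(0.2214) = 77.21°, so the elevation is 90° − 77.21° = 12.79°.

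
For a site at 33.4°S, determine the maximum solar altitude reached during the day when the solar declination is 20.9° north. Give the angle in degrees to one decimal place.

At local solar noon the hour angle is zero, so the elevation is 90° − |φ − δ| = 90° − |-33.4° − (20.9°)| = 90° − 54.3° = 35.7°.

35.7°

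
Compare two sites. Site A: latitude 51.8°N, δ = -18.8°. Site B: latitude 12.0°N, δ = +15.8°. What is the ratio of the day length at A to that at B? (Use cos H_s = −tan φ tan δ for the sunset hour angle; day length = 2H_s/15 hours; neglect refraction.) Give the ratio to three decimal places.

A: H_s = arccos(−tan 51.8° · tan -18.8°) = 64.37°, so 2H_s/15 = 8.5827 h.
B: H_s = arccos(−tan 12.0° · tan 15.8°) = 93.45°, so 2H_s/15 = 12.4600 h.
Ratio A/B = 8.5827 / 12.4600 = 0.6888.

0.689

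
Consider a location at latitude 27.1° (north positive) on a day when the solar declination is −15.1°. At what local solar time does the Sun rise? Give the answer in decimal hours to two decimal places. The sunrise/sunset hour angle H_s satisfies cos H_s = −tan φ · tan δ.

6.53 h

cos H_s = −tan(27.1°) · tan(-15.1°) = 0.1381, so H_s = arccos(0.1381) = 82.06°.
Sunrise is at 12 − H_s/15 = 12 − 5.471 = 6.529 h local solar time.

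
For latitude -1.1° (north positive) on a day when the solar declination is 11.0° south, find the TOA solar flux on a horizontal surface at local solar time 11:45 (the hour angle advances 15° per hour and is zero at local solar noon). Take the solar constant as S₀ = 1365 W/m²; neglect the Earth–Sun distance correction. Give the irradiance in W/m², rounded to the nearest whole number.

1342 W/m²

Hour angle H = 15° × (11.75 − 12) = -3.75°.
With φ = -1.1°, δ = -11.0°, H = -3.75°: sin φ sin δ = 0.0037, cos φ cos δ cos H = 0.9793, so cos θ_z = 0.9830.
Top-of-atmosphere irradiance = S₀ cos θ_z = 1365 × 0.9830 = 1341.80 W/m².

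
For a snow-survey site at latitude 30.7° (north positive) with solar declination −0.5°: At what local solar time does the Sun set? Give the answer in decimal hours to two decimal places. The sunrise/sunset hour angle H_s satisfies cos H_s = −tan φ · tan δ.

The sunset hour angle satisfies cos H_s = −tan φ tan δ = 0.0052, giving H_s = 89.70°.
Sunset is at 12 + H_s/15 = 12 + 5.980 = 17.980 h local solar time.

17.98 h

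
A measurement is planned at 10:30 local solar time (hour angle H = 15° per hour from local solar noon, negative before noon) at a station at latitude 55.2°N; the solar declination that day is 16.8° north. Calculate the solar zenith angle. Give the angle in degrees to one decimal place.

42.1°

Hour angle H = 15° × (10.5 − 12) = -22.50°.
With φ = 55.2°, δ = 16.8°, H = -22.50°: sin φ sin δ = 0.2373, cos φ cos δ cos H = 0.5048, so cos θ_z = 0.7421.
θ_z = arccos(0.7421) = 42.09°.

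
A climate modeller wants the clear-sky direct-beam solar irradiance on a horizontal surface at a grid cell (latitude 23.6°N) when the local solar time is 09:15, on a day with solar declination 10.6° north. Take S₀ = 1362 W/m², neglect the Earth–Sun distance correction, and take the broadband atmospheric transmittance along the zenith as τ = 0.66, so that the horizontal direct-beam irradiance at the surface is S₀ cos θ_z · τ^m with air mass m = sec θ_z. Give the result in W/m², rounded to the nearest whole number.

588 W/m²

Hour angle H = 15° × (9.25 − 12) = -41.25°.
cos θ_z = sin(23.6°) sin(10.6°) + cos(23.6°) cos(10.6°) cos(-41.25°) = 0.0736 + 0.6772 = 0.7508.
Air mass m = 1/cos θ_z = 1/0.7508 = 1.332; τ^m = 0.66^1.332 = 0.5750.
Surface direct beam = 1362 × 0.7508 × 0.5750 = 587.99 W/m².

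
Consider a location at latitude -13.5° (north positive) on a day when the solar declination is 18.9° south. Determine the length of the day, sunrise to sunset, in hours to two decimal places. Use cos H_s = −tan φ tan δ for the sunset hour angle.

12.63 hours

The sunset hour angle satisfies cos H_s = −tan φ tan δ = -0.0822, giving H_s = 94.72°.
Day length = 2 H_s / 15° h⁻¹ = 189.44° / 15 = 12.629 h.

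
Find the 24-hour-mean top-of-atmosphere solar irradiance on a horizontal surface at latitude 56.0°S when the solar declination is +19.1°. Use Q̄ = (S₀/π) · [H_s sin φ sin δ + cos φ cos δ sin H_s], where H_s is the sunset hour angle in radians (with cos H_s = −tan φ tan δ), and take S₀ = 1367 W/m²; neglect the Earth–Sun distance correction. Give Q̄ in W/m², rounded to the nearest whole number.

76 W/m²

The sunset hour angle satisfies cos H_s = −tan φ tan δ = 0.5134, giving H_s = 59.11°. In radians, H_s = 1.0317.
H_s sin φ sin δ = 1.0317 × -0.8290 × 0.3272 = -0.2798.
cos φ cos δ sin H_s = 0.5592 × 0.9449 × 0.8582 = 0.4535.
Q̄ = (1367/π) × (-0.2798 + 0.4535) = 435.13 × 0.1737 = 75.58 W/m².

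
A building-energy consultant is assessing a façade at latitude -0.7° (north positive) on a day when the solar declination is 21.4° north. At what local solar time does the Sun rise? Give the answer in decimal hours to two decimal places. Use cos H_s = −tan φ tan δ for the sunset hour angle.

6.02 h

−tan φ tan δ = −(-0.0122)(0.3919) = 0.0048; H_s = arccos(0.0048) = 89.72°.
Sunrise is at 12 − H_s/15 = 12 − 5.981 = 6.019 h local solar time.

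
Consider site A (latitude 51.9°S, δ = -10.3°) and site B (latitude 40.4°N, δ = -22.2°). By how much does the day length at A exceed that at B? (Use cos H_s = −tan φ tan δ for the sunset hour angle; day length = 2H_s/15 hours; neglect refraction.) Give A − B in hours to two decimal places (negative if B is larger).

+4.50 h

A: H_s = arccos(−tan -51.9° · tan -10.3°) = 103.40°, so 2H_s/15 = 13.7867 h.
B: H_s = arccos(−tan 40.4° · tan -22.2°) = 69.68°, so 2H_s/15 = 9.2907 h.
A − B = 13.7867 − 9.2907 = 4.4960 h.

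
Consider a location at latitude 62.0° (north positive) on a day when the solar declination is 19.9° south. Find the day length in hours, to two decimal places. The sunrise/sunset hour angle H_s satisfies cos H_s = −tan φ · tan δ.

−tan φ tan δ = −(1.8807)(-0.3620) = 0.6808; H_s = arccos(0.6808) = 47.09°.
Day length = 2 H_s / 15° h⁻¹ = 94.18° / 15 = 6.279 h.

6.28 hours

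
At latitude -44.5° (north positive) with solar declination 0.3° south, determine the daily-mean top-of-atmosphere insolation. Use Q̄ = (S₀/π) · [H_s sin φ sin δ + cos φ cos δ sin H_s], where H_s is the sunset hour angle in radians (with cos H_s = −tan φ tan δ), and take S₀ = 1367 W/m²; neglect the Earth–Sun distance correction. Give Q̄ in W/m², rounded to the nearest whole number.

313 W/m²

cos H_s = −tan(-44.5°) · tan(-0.3°) = -0.0051, so H_s = arccos(-0.0051) = 90.29°. In radians, H_s = 1.5759.
H_s sin φ sin δ = 1.5759 × -0.7009 × -0.0052 = 0.0057.
cos φ cos δ sin H_s = 0.7133 × 1.0000 × 1.0000 = 0.7133.
Q̄ = (1367/π) × (0.0057 + 0.7133) = 435.13 × 0.7190 = 312.86 W/m².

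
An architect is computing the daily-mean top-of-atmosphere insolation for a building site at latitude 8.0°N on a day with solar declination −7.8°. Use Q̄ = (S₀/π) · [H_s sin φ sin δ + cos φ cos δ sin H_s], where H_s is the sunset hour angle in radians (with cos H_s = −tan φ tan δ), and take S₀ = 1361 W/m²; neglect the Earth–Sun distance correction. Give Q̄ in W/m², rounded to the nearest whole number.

The sunset hour angle satisfies cos H_s = −tan φ tan δ = 0.0193, giving H_s = 88.89°. In radians, H_s = 1.5514.
H_s sin φ sin δ = 1.5514 × 0.1392 × -0.1357 = -0.0293.
cos φ cos δ sin H_s = 0.9903 × 0.9907 × 0.9998 = 0.9809.
Q̄ = (1361/π) × (-0.0293 + 0.9809) = 433.22 × 0.9516 = 412.25 W/m².

412 W/m²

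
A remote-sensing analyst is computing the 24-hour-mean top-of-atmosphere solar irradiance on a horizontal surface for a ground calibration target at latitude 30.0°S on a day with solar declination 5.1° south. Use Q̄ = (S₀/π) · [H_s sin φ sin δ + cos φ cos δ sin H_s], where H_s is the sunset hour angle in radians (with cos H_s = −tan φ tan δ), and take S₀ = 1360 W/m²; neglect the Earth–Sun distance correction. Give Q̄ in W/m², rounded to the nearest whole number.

404 W/m²

−tan φ tan δ = −(-0.5774)(-0.0892) = -0.0515; H_s = arccos(-0.0515) = 92.95°. In radians, H_s = 1.6223.
H_s sin φ sin δ = 1.6223 × -0.5000 × -0.0889 = 0.0721.
cos φ cos δ sin H_s = 0.8660 × 0.9960 × 0.9987 = 0.8614.
Q̄ = (1360/π) × (0.0721 + 0.8614) = 432.90 × 0.9335 = 404.11 W/m².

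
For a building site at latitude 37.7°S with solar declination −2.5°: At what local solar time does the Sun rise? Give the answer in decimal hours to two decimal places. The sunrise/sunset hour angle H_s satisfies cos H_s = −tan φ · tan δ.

5.87 h

The sunset hour angle satisfies cos H_s = −tan φ tan δ = -0.0337, giving H_s = 91.93°.
Sunrise is at 12 − H_s/15 = 12 − 6.129 = 5.871 h local solar time.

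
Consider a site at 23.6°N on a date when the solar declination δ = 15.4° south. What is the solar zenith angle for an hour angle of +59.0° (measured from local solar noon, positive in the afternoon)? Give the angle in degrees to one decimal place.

With φ = 23.6°, δ = -15.4°, H = 59.00°: sin φ sin δ = -0.1063, cos φ cos δ cos H = 0.4550, so cos θ_z = 0.3487.
θ_z = arccos(0.3487) = 69.59°.

69.6°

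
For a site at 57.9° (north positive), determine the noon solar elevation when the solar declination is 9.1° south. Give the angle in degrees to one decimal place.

23.0°

At local solar noon the hour angle is zero, so the elevation is 90° − |φ − δ| = 90° − |57.9° − (-9.1°)| = 90° − 67.0° = 23.0°.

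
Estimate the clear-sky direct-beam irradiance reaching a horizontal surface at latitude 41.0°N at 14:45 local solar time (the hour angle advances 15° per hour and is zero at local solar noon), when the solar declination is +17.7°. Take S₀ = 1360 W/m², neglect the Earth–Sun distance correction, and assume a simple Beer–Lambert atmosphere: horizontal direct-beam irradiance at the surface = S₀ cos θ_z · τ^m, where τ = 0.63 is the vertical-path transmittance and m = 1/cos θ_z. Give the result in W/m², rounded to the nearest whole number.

Hour angle H = 15° × (14.75 − 12) = 41.25°.
With φ = 41.0°, δ = 17.7°, H = 41.25°: sin φ sin δ = 0.1995, cos φ cos δ cos H = 0.5406, so cos θ_z = 0.7401.
Air mass m = 1/cos θ_z = 1/0.7401 = 1.351; τ^m = 0.63^1.351 = 0.5357.
Surface direct beam = 1360 × 0.7401 × 0.5357 = 539.20 W/m².

539 W/m²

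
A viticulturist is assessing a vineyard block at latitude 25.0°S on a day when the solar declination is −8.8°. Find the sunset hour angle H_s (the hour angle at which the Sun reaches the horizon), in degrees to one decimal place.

The sunset hour angle satisfies cos H_s = −tan φ tan δ = -0.0722, giving H_s = 94.14°.

94.1°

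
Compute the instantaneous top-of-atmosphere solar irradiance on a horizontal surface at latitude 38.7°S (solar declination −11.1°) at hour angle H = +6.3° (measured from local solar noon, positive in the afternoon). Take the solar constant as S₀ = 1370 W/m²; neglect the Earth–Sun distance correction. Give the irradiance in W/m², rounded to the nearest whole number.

With φ = -38.7°, δ = -11.1°, H = 6.30°: sin φ sin δ = 0.1204, cos φ cos δ cos H = 0.7612, so cos θ_z = 0.8816.
Top-of-atmosphere irradiance = S₀ cos θ_z = 1370 × 0.8816 = 1207.79 W/m².

1208 W/m²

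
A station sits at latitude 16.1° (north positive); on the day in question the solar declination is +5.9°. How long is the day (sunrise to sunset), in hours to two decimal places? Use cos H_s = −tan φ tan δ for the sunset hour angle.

12.23 hours

−tan φ tan δ = −(0.2886)(0.1033) = -0.0298; H_s = arccos(-0.0298) = 91.71°.
Day length = 2 H_s / 15° h⁻¹ = 183.42° / 15 = 12.228 h.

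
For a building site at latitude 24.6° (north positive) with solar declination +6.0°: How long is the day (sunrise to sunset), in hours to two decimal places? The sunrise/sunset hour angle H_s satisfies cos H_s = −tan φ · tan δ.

12.37 hours

cos H_s = −tan(24.6°) · tan(6.0°) = -0.0481, so H_s = arccos(-0.0481) = 92.76°.
Day length = 2 H_s / 15° h⁻¹ = 185.52° / 15 = 12.368 h.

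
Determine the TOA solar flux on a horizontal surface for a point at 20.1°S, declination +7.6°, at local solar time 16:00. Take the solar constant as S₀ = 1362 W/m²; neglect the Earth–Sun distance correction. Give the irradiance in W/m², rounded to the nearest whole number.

572 W/m²

Hour angle H = 15° × (16 − 12) = 60.00°.
With φ = -20.1°, δ = 7.6°, H = 60.00°: sin φ sin δ = -0.0455, cos φ cos δ cos H = 0.4654, so cos θ_z = 0.4199.
Top-of-atmosphere irradiance = S₀ cos θ_z = 1362 × 0.4199 = 571.90 W/m².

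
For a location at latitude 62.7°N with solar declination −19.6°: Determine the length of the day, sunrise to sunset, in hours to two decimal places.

6.18 hours

−tan φ tan δ = −(1.9375)(-0.3561) = 0.6899; H_s = arccos(0.6899) = 46.38°.
Day length = 2 H_s / 15° h⁻¹ = 92.76° / 15 = 6.184 h.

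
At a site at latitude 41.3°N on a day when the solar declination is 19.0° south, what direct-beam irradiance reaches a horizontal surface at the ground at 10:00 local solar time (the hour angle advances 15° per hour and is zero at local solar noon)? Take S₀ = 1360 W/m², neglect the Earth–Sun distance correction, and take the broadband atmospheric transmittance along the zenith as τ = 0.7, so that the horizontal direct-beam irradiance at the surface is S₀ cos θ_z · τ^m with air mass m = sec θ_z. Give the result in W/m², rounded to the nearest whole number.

223 W/m²

Hour angle H = 15° × (10 − 12) = -30.00°.
cos θ_z = sin(41.3°) sin(-19.0°) + cos(41.3°) cos(-19.0°) cos(-30.00°) = -0.2149 + 0.6152 = 0.4003.
Air mass m = 1/cos θ_z = 1/0.4003 = 2.498; τ^m = 0.7^2.498 = 0.4103.
Surface direct beam = 1360 × 0.4003 × 0.4103 = 223.37 W/m².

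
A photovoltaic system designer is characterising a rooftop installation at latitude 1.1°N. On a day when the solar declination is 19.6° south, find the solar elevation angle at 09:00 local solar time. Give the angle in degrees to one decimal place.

Hour angle H = 15° × (9 − 12) = -45.00°.
cos θ_z = sin φ sin δ + cos φ cos δ cos H = (0.0192)(-0.3355) + (0.9998)(0.9421)(0.7071) = 0.6596.
θ_z = arccos(0.6596) = 48.73°, so the elevation is 90° − 48.73° = 41.27°.

41.3°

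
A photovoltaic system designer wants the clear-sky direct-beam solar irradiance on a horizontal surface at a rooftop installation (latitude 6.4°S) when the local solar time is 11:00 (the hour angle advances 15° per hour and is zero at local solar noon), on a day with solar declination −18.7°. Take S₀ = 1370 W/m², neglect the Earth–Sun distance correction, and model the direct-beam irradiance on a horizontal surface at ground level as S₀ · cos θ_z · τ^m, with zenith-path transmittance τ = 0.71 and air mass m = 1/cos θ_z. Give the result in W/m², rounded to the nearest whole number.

Hour angle H = 15° × (11 − 12) = -15.00°.
cos θ_z = sin(-6.4°) sin(-18.7°) + cos(-6.4°) cos(-18.7°) cos(-15.00°) = 0.0357 + 0.9092 = 0.9449.
Air mass m = 1/cos θ_z = 1/0.9449 = 1.058; τ^m = 0.71^1.058 = 0.6960.
Surface direct beam = 1370 × 0.9449 × 0.6960 = 900.98 W/m².

901 W/m²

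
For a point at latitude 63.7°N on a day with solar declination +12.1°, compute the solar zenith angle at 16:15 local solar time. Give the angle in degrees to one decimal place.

67.7°

Hour angle H = 15° × (16.25 − 12) = 63.75°.
With φ = 63.7°, δ = 12.1°, H = 63.75°: sin φ sin δ = 0.1879, cos φ cos δ cos H = 0.1916, so cos θ_z = 0.3795.
θ_z = arccos(0.3795) = 67.70°.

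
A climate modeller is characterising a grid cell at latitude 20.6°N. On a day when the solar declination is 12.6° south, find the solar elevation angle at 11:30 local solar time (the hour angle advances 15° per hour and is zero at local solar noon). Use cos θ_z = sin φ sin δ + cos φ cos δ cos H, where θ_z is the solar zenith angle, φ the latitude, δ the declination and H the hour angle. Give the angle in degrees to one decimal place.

Hour angle H = 15° × (11.5 − 12) = -7.50°.
cos θ_z = sin φ sin δ + cos φ cos δ cos H = (0.3518)(-0.2181) + (0.9361)(0.9759)(0.9914) = 0.8290.
θ_z = arccos(0.8290) = 34.00°, so the elevation is 90° − 34.00° = 56.00°.

56.0°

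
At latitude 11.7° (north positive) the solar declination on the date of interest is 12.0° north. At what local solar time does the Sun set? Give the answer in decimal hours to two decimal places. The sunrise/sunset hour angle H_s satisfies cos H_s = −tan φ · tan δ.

cos H_s = −tan(11.7°) · tan(12.0°) = -0.0440, so H_s = arccos(-0.0440) = 92.52°.
Sunset is at 12 + H_s/15 = 12 + 6.168 = 18.168 h local solar time.

18.17 h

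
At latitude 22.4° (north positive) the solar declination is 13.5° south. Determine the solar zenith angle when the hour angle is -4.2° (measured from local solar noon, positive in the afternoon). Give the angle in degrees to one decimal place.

36.1°

cos θ_z = sin φ sin δ + cos φ cos δ cos H = (0.3811)(-0.2334) + (0.9245)(0.9724)(0.9973) = 0.8076.
θ_z = arccos(0.8076) = 36.14°.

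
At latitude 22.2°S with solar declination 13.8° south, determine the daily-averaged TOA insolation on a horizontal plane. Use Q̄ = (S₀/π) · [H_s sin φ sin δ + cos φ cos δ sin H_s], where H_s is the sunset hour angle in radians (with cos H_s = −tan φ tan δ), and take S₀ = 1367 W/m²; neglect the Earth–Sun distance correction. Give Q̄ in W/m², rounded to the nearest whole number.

455 W/m²

cos H_s = −tan(-22.2°) · tan(-13.8°) = -0.1002, so H_s = arccos(-0.1002) = 95.75°. In radians, H_s = 1.6712.
H_s sin φ sin δ = 1.6712 × -0.3778 × -0.2385 = 0.1506.
cos φ cos δ sin H_s = 0.9259 × 0.9711 × 0.9950 = 0.8946.
Q̄ = (1367/π) × (0.1506 + 0.8946) = 435.13 × 1.0452 = 454.80 W/m².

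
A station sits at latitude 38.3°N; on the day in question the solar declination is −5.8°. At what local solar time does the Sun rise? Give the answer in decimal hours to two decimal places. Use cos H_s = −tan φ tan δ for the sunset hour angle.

−tan φ tan δ = −(0.7898)(-0.1016) = 0.0802; H_s = arccos(0.0802) = 85.40°.
Sunrise is at 12 − H_s/15 = 12 − 5.693 = 6.307 h local solar time.

6.31 h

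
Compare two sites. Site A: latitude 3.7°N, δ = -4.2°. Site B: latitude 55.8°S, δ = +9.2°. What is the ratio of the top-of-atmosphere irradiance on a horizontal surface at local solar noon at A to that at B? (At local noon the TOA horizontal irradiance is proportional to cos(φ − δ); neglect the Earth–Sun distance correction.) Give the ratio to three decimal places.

A: cos θ_z = cos(3.7° − (-4.2°)) = 0.9905.
B: cos θ_z = cos(-55.8° − (9.2°)) = 0.4226.
Ratio A/B = 0.9905 / 0.4226 = 2.3438.

2.344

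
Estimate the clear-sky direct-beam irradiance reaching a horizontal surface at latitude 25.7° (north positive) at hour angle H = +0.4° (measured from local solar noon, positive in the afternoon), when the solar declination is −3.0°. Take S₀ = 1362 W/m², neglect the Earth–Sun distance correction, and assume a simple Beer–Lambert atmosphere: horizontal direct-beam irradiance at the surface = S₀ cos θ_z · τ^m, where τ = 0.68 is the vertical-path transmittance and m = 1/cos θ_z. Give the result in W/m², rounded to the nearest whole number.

770 W/m²

cos θ_z = sin φ sin δ + cos φ cos δ cos H = (0.4337)(-0.0523) + (0.9011)(0.9986)(1.0000) = 0.8772.
Air mass m = 1/cos θ_z = 1/0.8772 = 1.140; τ^m = 0.68^1.140 = 0.6443.
Surface direct beam = 1362 × 0.8772 × 0.6443 = 769.78 W/m².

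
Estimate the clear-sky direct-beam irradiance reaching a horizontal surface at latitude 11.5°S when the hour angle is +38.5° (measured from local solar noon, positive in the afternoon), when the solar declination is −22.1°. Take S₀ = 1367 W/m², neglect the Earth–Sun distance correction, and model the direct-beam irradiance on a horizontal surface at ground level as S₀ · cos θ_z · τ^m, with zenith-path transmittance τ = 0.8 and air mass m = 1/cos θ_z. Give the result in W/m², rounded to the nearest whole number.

cos θ_z = sin φ sin δ + cos φ cos δ cos H = (-0.1994)(-0.3762) + (0.9799)(0.9265)(0.7826) = 0.7855.
Air mass m = 1/cos θ_z = 1/0.7855 = 1.273; τ^m = 0.8^1.273 = 0.7527.
Surface direct beam = 1367 × 0.7855 × 0.7527 = 808.23 W/m².

808 W/m²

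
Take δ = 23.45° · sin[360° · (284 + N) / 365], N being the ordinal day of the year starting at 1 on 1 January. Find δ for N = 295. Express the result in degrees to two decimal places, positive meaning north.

-12.10°

360 × (284 + 295) / 365 = 571.068°; sin(571.068°) = -0.5161.
δ = 23.45 × -0.5161 = -12.103° ≈ -12.10°.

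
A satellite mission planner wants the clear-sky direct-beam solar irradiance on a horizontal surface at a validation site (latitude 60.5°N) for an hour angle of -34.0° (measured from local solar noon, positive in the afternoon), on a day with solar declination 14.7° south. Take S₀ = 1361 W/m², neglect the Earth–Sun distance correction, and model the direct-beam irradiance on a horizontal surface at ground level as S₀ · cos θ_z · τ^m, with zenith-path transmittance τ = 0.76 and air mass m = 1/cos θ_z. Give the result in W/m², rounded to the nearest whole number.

cos θ_z = sin φ sin δ + cos φ cos δ cos H = (0.8704)(-0.2538) + (0.4924)(0.9673)(0.8290) = 0.1739.
Air mass m = 1/cos θ_z = 1/0.1739 = 5.750; τ^m = 0.76^5.750 = 0.2064.
Surface direct beam = 1361 × 0.1739 × 0.2064 = 48.85 W/m².

49 W/m²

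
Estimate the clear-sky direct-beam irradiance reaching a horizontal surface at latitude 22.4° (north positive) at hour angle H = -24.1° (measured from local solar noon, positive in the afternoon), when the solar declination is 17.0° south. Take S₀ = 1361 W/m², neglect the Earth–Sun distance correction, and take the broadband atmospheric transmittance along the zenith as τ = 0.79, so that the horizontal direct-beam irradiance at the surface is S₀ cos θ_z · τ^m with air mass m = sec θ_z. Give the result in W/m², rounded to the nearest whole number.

675 W/m²

With φ = 22.4°, δ = -17.0°, H = -24.10°: sin φ sin δ = -0.1114, cos φ cos δ cos H = 0.8071, so cos θ_z = 0.6957.
Air mass m = 1/cos θ_z = 1/0.6957 = 1.437; τ^m = 0.79^1.437 = 0.7127.
Surface direct beam = 1361 × 0.6957 × 0.7127 = 674.82 W/m².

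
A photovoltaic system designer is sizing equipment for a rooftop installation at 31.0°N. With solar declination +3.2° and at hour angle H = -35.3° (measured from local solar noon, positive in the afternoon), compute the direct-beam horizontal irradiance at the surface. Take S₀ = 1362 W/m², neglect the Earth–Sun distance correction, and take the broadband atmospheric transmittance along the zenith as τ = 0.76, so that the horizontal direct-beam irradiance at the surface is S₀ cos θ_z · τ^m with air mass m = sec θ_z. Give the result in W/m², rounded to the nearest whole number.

cos θ_z = sin(31.0°) sin(3.2°) + cos(31.0°) cos(3.2°) cos(-35.30°) = 0.0288 + 0.6985 = 0.7273.
Air mass m = 1/cos θ_z = 1/0.7273 = 1.375; τ^m = 0.76^1.375 = 0.6857.
Surface direct beam = 1362 × 0.7273 × 0.6857 = 679.24 W/m².

679 W/m²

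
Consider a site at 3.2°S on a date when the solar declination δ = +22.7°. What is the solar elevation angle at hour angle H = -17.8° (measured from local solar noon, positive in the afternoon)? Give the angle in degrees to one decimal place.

cos θ_z = sin(-3.2°) sin(22.7°) + cos(-3.2°) cos(22.7°) cos(-17.80°) = -0.0215 + 0.8770 = 0.8555.
θ_z = arccos(0.8555) = 31.18°, so the elevation is 90° − 31.18° = 58.82°.

58.8°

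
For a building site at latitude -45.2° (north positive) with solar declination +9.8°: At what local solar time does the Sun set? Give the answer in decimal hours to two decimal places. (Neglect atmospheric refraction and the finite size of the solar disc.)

The sunset hour angle satisfies cos H_s = −tan φ tan δ = 0.1739, giving H_s = 79.99°.
Sunset is at 12 + H_s/15 = 12 + 5.333 = 17.333 h local solar time.

17.33 h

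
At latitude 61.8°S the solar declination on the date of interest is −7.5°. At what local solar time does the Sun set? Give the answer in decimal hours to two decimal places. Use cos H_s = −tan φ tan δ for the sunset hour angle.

−tan φ tan δ = −(-1.8650)(-0.1317) = -0.2456; H_s = arccos(-0.2456) = 104.22°.
Sunset is at 12 + H_s/15 = 12 + 6.948 = 18.948 h local solar time.

18.95 h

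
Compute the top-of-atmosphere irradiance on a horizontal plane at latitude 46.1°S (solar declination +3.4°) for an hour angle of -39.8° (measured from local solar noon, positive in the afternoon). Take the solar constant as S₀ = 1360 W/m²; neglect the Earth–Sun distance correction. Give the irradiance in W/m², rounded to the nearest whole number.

With φ = -46.1°, δ = 3.4°, H = -39.80°: sin φ sin δ = -0.0427, cos φ cos δ cos H = 0.5318, so cos θ_z = 0.4891.
Top-of-atmosphere irradiance = S₀ cos θ_z = 1360 × 0.4891 = 665.18 W/m².

665 W/m²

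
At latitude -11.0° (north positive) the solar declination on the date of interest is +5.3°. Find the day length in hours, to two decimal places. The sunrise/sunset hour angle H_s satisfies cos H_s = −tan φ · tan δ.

11.86 hours

−tan φ tan δ = −(-0.1944)(0.0928) = 0.0180; H_s = arccos(0.0180) = 88.97°.
Day length = 2 H_s / 15° h⁻¹ = 177.94° / 15 = 11.863 h.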